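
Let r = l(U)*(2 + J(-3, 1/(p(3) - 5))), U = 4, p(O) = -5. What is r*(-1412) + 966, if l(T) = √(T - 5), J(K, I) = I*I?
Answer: 966 - 70953*I/25 ≈ 966.0 - 2838.1*I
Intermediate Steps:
J(K, I) = I²
l(T) = √(-5 + T)
r = 201*I/100 (r = √(-5 + 4)*(2 + (1/(-5 - 5))²) = √(-1)*(2 + (1/(-10))²) = I*(2 + (-⅒)²) = I*(2 + 1/100) = I*(201/100) = 201*I/100 ≈ 2.01*I)
r*(-1412) + 966 = (201*I/100)*(-1412) + 966 = -70953*I/25 + 966 = 966 - 70953*I/25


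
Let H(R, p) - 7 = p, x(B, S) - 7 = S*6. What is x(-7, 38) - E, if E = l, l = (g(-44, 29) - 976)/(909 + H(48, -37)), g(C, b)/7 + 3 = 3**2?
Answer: 207499/879 ≈ 236.06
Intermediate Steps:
x(B, S) = 7 + 6*S (x(B, S) = 7 + S*6 = 7 + 6*S)
H(R, p) = 7 + p
g(C, b) = 42 (g(C, b) = -21 + 7*3**2 = -21 + 7*9 = -21 + 63 = 42)
l = -934/879 (l = (42 - 976)/(909 + (7 - 37)) = -934/(909 - 30) = -934/879 ≈ -1.0626)
E = -934/879 ≈ -1.0626
x(-7, 38) - E = (7 + 6*38) - 1*(-934/879) = (7 + 228) + 934/879 = 235 + 934/879 = 207499/879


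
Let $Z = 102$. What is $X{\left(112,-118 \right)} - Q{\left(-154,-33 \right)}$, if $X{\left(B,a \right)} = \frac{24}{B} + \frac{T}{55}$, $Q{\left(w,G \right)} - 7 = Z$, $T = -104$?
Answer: $- \frac{85221}{770} \approx -110.68$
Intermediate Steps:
$Q{\left(w,G \right)} = 109$ ($Q{\left(w,G \right)} = 7 + 102 = 109$)
$X{\left(B,a \right)} = - \frac{104}{55} + \frac{24}{B}$ ($X{\left(B,a \right)} = \frac{24}{B} - \frac{104}{55} = - \frac{104}{55} + \frac{24}{B}$)
$X{\left(112,-118 \right)} - Q{\left(-154,-33 \right)} = \left(- \frac{104}{55} + \frac{24}{112}\right) - 109 = \left(- \frac{104}{55} + 24 \cdot \frac{1}{112}\right) - 109 = \left(- \frac{104}{55} + \frac{3}{14}\right) - 109 = - \frac{1291}{770} - 109 = - \frac{85221}{770}$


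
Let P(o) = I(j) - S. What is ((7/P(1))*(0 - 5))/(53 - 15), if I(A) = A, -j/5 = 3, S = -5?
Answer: 7/76 ≈ 0.092105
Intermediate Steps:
j = -15 (j = -5*3 = -15)
P(o) = -10 (P(o) = -15 - 1*(-5) = -15 + 5 = -10)
((7/P(1))*(0 - 5))/(53 - 15) = ((7/(-10))*(0 - 5))/(53 - 15) = ((7*(-1/10))*(-5))/38 = -7/10*(-5)*(1/38) = (7/2)*(1/38) = 7/76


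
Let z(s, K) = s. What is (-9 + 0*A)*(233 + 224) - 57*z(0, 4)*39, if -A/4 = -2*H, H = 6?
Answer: -4113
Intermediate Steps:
A = 48 (A = -(-8)*6 = -4*(-12) = 48)
(-9 + 0*A)*(233 + 224) - 57*z(0, 4)*39 = (-9 + 0*48)*(233 + 224) - 57*0*39 = (-9 + 0)*457 - 0*39 = -9*457 - 1*0 = -4113 + 0 = -4113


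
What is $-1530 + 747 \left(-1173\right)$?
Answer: $-877761$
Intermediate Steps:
$-1530 + 747 \left(-1173\right) = -1530 - 876231 = -877761$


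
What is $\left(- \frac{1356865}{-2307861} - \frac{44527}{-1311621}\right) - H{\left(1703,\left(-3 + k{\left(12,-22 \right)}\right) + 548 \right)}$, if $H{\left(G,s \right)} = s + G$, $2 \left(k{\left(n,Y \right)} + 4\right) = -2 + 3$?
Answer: $- \frac{4528204316358395}{2018025968454} \approx -2243.9$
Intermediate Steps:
$k{\left(n,Y \right)} = - \frac{7}{2}$ ($k{\left(n,Y \right)} = -4 + \frac{-2 + 3}{2} = -4 + \frac{1}{2} \cdot 1 = -4 + \frac{1}{2} = - \frac{7}{2}$)
$H{\left(G,s \right)} = G + s$
$\left(- \frac{1356865}{-2307861} - \frac{44527}{-1311621}\right) - H{\left(1703,\left(-3 + k{\left(12,-22 \right)}\right) + 548 \right)} = \left(- \frac{1356865}{-2307861} - \frac{44527}{-1311621}\right) - \left(1703 + \left(\left(-3 - \frac{7}{2}\right) + 548\right)\right) = \left(\left(-1356865\right) \left(- \frac{1}{2307861}\right) - - \frac{44527}{1311621}\right) - \left(1703 + \left(- \frac{13}{2} + 548\right)\right) = \left(\frac{1356865}{2307861} + \frac{44527}{1311621}\right) - \left(1703 + \frac{1083}{2}\right) = \frac{627484918304}{1009012984227} - \frac{4489}{2} = - \frac{4528204316358395}{2018025968454}$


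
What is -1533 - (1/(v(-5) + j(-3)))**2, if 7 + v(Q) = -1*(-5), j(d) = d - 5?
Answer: -153301/100 ≈ -1533.0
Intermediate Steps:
j(d) = -5 + d
v(Q) = -2 (v(Q) = -7 - 1*(-5) = -7 + 5 = -2)
-1533 - (1/(v(-5) + j(-3)))**2 = -1533 - (1/(-2 + (-5 - 3)))**2 = -1533 - (1/(-2 - 8))**2 = -1533 - (1/(-10))**2 = -1533 - (-1/10)**2 = -1533 - 1*1/100 = -1533 - 1/100 = -153301/100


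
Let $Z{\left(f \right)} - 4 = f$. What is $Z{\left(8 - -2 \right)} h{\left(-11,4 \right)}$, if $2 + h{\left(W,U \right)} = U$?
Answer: $28$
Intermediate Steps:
$h{\left(W,U \right)} = -2 + U$
$Z{\left(f \right)} = 4 + f$
$Z{\left(8 - -2 \right)} h{\left(-11,4 \right)} = \left(4 + \left(8 - -2\right)\right) \left(-2 + 4\right) = \left(4 + \left(8 + 2\right)\right) 2 = \left(4 + 10\right) 2 = 14 \cdot 2 = 28$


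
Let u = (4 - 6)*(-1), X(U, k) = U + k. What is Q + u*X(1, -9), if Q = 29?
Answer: 13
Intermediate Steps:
u = 2 (u = -2*(-1) = 2)
Q + u*X(1, -9) = 29 + 2*(1 - 9) = 29 + 2*(-8) = 29 - 16 = 13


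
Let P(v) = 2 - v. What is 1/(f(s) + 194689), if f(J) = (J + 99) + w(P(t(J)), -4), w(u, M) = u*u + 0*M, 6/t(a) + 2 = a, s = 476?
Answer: 6241/1218667273 ≈ 5.1212e-6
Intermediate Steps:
t(a) = 6/(-2 + a)
w(u, M) = u² (w(u, M) = u² + 0 = u²)
f(J) = 99 + J + (2 - 6/(-2 + J))² (f(J) = (J + 99) + (2 - 6/(-2 + J))² = (99 + J) + (2 - 6/(-2 + J))² = 99 + J + (2 - 6/(-2 + J))²)
1/(f(s) + 194689) = 1/((99 + 476 + 4*(-5 + 476)²/(-2 + 476)²) + 194689) = 1/((99 + 476 + 4*471²/474²) + 194689) = 1/((99 + 476 + 4*221841*(1/224676)) + 194689) = 1/((99 + 476 + 24649/6241) + 194689) = 1/(3613224/6241 + 194689) = 1/(1218667273/6241) = 6241/1218667273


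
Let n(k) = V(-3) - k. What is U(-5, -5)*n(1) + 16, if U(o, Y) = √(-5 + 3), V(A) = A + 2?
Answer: 16 - 2*I*√2 ≈ 16.0 - 2.8284*I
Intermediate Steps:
V(A) = 2 + A
U(o, Y) = I*√2 (U(o, Y) = √(-2) = I*√2)
n(k) = -1 - k (n(k) = (2 - 3) - k = -1 - k)
U(-5, -5)*n(1) + 16 = (I*√2)*(-1 - 1*1) + 16 = (I*√2)*(-1 - 1) + 16 = (I*√2)*(-2) + 16 = -2*I*√2 + 16 = 16 - 2*I*√2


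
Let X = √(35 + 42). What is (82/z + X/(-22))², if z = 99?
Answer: 33133/39204 - 82*√77/1089 ≈ 0.18440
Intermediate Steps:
X = √77 ≈ 8.7750
(82/z + X/(-22))² = (82/99 + √77/(-22))² = (82*(1/99) + √77*(-1/22))² = (82/99 - √77/22)²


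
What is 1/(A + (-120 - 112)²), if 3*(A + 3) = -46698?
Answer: 1/38255 ≈ 2.6140e-5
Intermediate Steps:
A = -15569 (A = -3 + (⅓)*(-46698) = -3 - 15566 = -15569)
1/(A + (-120 - 112)²) = 1/(-15569 + (-120 - 112)²) = 1/(-15569 + (-232)²) = 1/(-15569 + 53824) = 1/38255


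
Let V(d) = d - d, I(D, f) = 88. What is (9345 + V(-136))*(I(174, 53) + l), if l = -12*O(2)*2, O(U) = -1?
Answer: 1046640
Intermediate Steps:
l = 24 (l = -12*(-1)*2 = 12*2 = 24)
V(d) = 0
(9345 + V(-136))*(I(174, 53) + l) = (9345 + 0)*(88 + 24) = 9345*112 = 1046640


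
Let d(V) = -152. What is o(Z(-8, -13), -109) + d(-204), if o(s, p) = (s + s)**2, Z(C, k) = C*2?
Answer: 872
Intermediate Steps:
Z(C, k) = 2*C
o(s, p) = 4*s**2 (o(s, p) = (2*s)**2 = 4*s**2)
o(Z(-8, -13), -109) + d(-204) = 4*(2*(-8))**2 - 152 = 4*(-16)**2 - 152 = 4*256 - 152 = 1024 - 152 = 872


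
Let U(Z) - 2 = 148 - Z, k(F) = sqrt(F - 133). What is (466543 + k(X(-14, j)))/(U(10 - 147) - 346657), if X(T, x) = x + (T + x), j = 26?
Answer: -466543/346370 - I*sqrt(95)/346370 ≈ -1.347 - 2.814e-5*I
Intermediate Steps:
X(T, x) = T + 2*x
k(F) = sqrt(-133 + F)
U(Z) = 150 - Z (U(Z) = 2 + (148 - Z) = 150 - Z)
(466543 + k(X(-14, j)))/(U(10 - 147) - 346657) = (466543 + sqrt(-133 + (-14 + 2*26)))/((150 - (10 - 147)) - 346657) = (466543 + sqrt(-133 + (-14 + 52)))/((150 - 1*(-137)) - 346657) = (466543 + sqrt(-133 + 38))/((150 + 137) - 346657) = (466543 + sqrt(-95))/(287 - 346657) = (466543 + I*sqrt(95))/(-346370) = (466543 + I*sqrt(95))*(-1/346370) = -466543/346370 - I*sqrt(95)/346370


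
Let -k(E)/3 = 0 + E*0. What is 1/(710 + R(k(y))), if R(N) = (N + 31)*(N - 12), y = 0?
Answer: 1/338 ≈ 0.0029586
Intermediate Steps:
k(E) = 0 (k(E) = -3*(0 + E*0) = -3*(0 + 0) = -3*0 = 0)
R(N) = (-12 + N)*(31 + N) (R(N) = (31 + N)*(-12 + N) = (-12 + N)*(31 + N))
1/(710 + R(k(y))) = 1/(710 + (-372 + 0² + 19*0)) = 1/(710 + (-372 + 0 + 0)) = 1/(710 - 372) = 1/338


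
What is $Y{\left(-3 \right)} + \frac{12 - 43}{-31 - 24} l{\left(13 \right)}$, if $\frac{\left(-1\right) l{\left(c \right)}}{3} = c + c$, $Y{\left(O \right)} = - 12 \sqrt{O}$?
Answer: $- \frac{2418}{55} - 12 i \sqrt{3} \approx -43.964 - 20.785 i$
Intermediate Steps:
$l{\left(c \right)} = - 6 c$ ($l{\left(c \right)} = - 3 \left(c + c\right) = - 3 \cdot 2 c = - 6 c$)
$Y{\left(-3 \right)} + \frac{12 - 43}{-31 - 24} l{\left(13 \right)} = - 12 \sqrt{-3} + \frac{12 - 43}{-31 - 24} \left(\left(-6\right) 13\right) = - 12 i \sqrt{3} + - \frac{31}{-55} \left(-78\right) = - 12 i \sqrt{3} + \left(-31\right) \left(- \frac{1}{55}\right) \left(-78\right) = - 12 i \sqrt{3} + \frac{31}{55} \left(-78\right) = - 12 i \sqrt{3} - \frac{2418}{55} = - \frac{2418}{55} - 12 i \sqrt{3}$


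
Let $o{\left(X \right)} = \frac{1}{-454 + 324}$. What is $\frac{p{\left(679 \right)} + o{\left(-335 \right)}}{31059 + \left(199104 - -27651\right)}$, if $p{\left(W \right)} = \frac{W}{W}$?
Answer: $\frac{43}{11171940} \approx 3.8489 \cdot 10^{-6}$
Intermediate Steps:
$p{\left(W \right)} = 1$
$o{\left(X \right)} = - \frac{1}{130}$ ($o{\left(X \right)} = \frac{1}{-130} = - \frac{1}{130}$)
$\frac{p{\left(679 \right)} + o{\left(-335 \right)}}{31059 + \left(199104 - -27651\right)} = \frac{1 - \frac{1}{130}}{31059 + \left(199104 - -27651\right)} = \frac{129}{130 \left(31059 + \left(199104 + 27651\right)\right)} = \frac{129}{130 \left(31059 + 226755\right)} = \frac{129}{130 \cdot 257814} = \frac{129}{130} \cdot \frac{1}{257814} = \frac{43}{11171940}$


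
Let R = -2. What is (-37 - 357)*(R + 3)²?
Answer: -394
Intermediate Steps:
(-37 - 357)*(R + 3)² = (-37 - 357)*(-2 + 3)² = -394*1² = -394*1 = -394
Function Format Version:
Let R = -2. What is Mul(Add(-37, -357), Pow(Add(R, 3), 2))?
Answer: -394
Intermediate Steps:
Mul(Add(-37, -357), Pow(Add(R, 3), 2)) = Mul(Add(-37, -357), Pow(Add(-2, 3), 2)) = Mul(-394, Pow(1, 2)) = Mul(-394, 1) = -394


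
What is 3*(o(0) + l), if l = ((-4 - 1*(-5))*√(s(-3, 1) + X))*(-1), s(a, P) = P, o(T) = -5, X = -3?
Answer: -15 - 3*I*√2 ≈ -15.0 - 4.2426*I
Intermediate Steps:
l = -I*√2 (l = ((-4 - 1*(-5))*√(1 - 3))*(-1) = ((-4 + 5)*√(-2))*(-1) = (1*(I*√2))*(-1) = (I*√2)*(-1) = -I*√2 ≈ -1.4142*I)
3*(o(0) + l) = 3*(-5 - I*√2) = -15 - 3*I*√2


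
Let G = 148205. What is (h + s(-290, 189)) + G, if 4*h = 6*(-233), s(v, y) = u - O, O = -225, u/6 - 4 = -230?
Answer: 293449/2 ≈ 1.4672e+5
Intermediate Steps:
u = -1356 (u = 24 + 6*(-230) = 24 - 1380 = -1356)
s(v, y) = -1131 (s(v, y) = -1356 - 1*(-225) = -1356 + 225 = -1131)
h = -699/2 (h = (6*(-233))/4 = (¼)*(-1398) = -699/2 ≈ -349.50)
(h + s(-290, 189)) + G = (-699/2 - 1131) + 148205 = -2961/2 + 148205 = 293449/2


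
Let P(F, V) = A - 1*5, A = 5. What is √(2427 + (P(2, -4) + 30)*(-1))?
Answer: √2397 ≈ 48.959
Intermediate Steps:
P(F, V) = 0 (P(F, V) = 5 - 1*5 = 5 - 5 = 0)
√(2427 + (P(2, -4) + 30)*(-1)) = √(2427 + (0 + 30)*(-1)) = √(2427 + 30*(-1)) = √(2427 - 30) = √2397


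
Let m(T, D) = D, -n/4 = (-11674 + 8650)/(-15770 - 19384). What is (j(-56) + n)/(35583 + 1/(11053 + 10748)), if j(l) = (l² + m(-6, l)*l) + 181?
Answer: 4360904899/24048094504 ≈ 0.18134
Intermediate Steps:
n = -32/93 (n = -4*(-11674 + 8650)/(-15770 - 19384) = -(-12096)/(-35154) = -(-12096)*(-1)/35154 = -4*8/93 = -32/93 ≈ -0.34409)
j(l) = 181 + 2*l² (j(l) = (l² + l*l) + 181 = (l² + l²) + 181 = 2*l² + 181 = 181 + 2*l²)
(j(-56) + n)/(35583 + 1/(11053 + 10748)) = ((181 + 2*(-56)²) - 32/93)/(35583 + 1/(11053 + 10748)) = ((181 + 2*3136) - 32/93)/(35583 + 1/21801) = ((181 + 6272) - 32/93)/(35583 + 1/21801) = (6453 - 32/93)/(775744984/21801) = (600097/93)*(21801/775744984) = 4360904899/24048094504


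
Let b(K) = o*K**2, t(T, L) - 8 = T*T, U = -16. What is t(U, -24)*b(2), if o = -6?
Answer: -6336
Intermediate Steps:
t(T, L) = 8 + T**2 (t(T, L) = 8 + T*T = 8 + T**2)
b(K) = -6*K**2
t(U, -24)*b(2) = (8 + (-16)**2)*(-6*2**2) = (8 + 256)*(-6*4) = 264*(-24) = -6336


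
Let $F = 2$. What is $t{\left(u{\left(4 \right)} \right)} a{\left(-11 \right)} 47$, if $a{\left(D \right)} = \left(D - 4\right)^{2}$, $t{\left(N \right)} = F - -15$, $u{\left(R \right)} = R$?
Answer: $179775$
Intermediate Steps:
$t{\left(N \right)} = 17$ ($t{\left(N \right)} = 2 - -15 = 2 + 15 = 17$)
$a{\left(D \right)} = \left(-4 + D\right)^{2}$ ($a{\left(D \right)} = \left(D - 4\right)^{2} = \left(-4 + D\right)^{2}$)
$t{\left(u{\left(4 \right)} \right)} a{\left(-11 \right)} 47 = 17 \left(-4 - 11\right)^{2} \cdot 47 = 17 \left(-15\right)^{2} \cdot 47 = 17 \cdot 225 \cdot 47 = 3825 \cdot 47 = 179775$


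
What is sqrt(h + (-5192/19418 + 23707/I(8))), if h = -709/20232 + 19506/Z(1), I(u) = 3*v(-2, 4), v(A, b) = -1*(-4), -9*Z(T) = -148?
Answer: sqrt(4638897797192331256178)/1211333676 ≈ 56.227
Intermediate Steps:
Z(T) = 148/9 (Z(T) = -1/9*(-148) = 148/9)
v(A, b) = 4
I(u) = 12 (I(u) = 3*4 = 12)
h = 887925899/748584 (h = -709/20232 + 19506/(148/9) = -709*1/20232 + 19506*(9/148) = -709/20232 + 87777/74 = 887925899/748584 ≈ 1186.1)
sqrt(h + (-5192/19418 + 23707/I(8))) = sqrt(887925899/748584 + (-5192/19418 + 23707/12)) = sqrt(887925899/748584 + (-5192*1/19418 + 23707*(1/12))) = sqrt(887925899/748584 + (-2596/9709 + 23707/12)) = sqrt(887925899/748584 + 230140111/116508) = sqrt(22977472957793/7268002056) = sqrt(4638897797192331256178)/1211333676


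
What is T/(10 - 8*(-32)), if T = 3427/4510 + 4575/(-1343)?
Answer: -16030789/1611143380 ≈ -0.0099500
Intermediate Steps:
T = -16030789/6056930 (T = 3427*(1/4510) + 4575*(-1/1343) = 3427/4510 - 4575/1343 = -16030789/6056930 ≈ -2.6467)
T/(10 - 8*(-32)) = -16030789/(6056930*(10 - 8*(-32))) = -16030789/(6056930*(10 + 256)) = -16030789/6056930/266 = -16030789/6056930*1/266 = -16030789/1611143380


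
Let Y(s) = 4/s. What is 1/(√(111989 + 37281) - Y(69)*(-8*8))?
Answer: -8832/355304467 + 4761*√149270/710608934 ≈ 0.0025637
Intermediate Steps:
1/(√(111989 + 37281) - Y(69)*(-8*8)) = 1/(√(111989 + 37281) - 4/69*(-8*8)) = 1/(√149270 - 4*(1/69)*(-64)) = 1/(√149270 - 4*(-64)/69) = 1/(√149270 - 1*(-256/69)) = 1/(√149270 + 256/69) = 1/(256/69 + √149270)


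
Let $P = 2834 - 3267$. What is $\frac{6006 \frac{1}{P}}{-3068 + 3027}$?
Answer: $\frac{6006}{17753} \approx 0.33831$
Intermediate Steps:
$P = -433$ ($P = 2834 - 3267 = -433$)
$\frac{6006 \frac{1}{P}}{-3068 + 3027} = \frac{6006 \frac{1}{-433}}{-3068 + 3027} = \frac{6006 \left(- \frac{1}{433}\right)}{-41} = \left(- \frac{6006}{433}\right) \left(- \frac{1}{41}\right) = \frac{6006}{17753}$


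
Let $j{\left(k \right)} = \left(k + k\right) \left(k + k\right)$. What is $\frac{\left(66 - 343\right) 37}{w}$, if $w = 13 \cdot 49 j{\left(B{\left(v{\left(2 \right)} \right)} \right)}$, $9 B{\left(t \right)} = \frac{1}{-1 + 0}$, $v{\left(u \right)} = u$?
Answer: $- \frac{830169}{2548} \approx -325.81$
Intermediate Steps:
$B{\left(t \right)} = - \frac{1}{9}$ ($B{\left(t \right)} = \frac{1}{9 \left(-1 + 0\right)} = \frac{1}{9 \left(-1\right)} = \frac{1}{9} \left(-1\right) = - \frac{1}{9}$)
$j{\left(k \right)} = 4 k^{2}$ ($j{\left(k \right)} = 2 k 2 k = 4 k^{2}$)
$w = \frac{2548}{81}$ ($w = 13 \cdot 49 \cdot 4 \left(- \frac{1}{9}\right)^{2} = 637 \cdot 4 \cdot \frac{1}{81} = 637 \cdot \frac{4}{81} = \frac{2548}{81} \approx 31.457$)
$\frac{\left(66 - 343\right) 37}{w} = \frac{\left(66 - 343\right) 37}{\frac{2548}{81}} = \left(-277\right) 37 \cdot \frac{81}{2548} = \left(-10249\right) \frac{81}{2548} = - \frac{830169}{2548}$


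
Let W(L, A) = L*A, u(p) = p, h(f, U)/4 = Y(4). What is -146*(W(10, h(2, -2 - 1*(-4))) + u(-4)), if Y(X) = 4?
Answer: -22776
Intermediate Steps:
h(f, U) = 16 (h(f, U) = 4*4 = 16)
W(L, A) = A*L
-146*(W(10, h(2, -2 - 1*(-4))) + u(-4)) = -146*(16*10 - 4) = -146*(160 - 4) = -146*156 = -22776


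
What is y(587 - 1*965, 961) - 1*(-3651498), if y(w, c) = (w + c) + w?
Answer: 3651703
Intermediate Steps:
y(w, c) = c + 2*w (y(w, c) = (c + w) + w = c + 2*w)
y(587 - 1*965, 961) - 1*(-3651498) = (961 + 2*(587 - 1*965)) - 1*(-3651498) = (961 + 2*(587 - 965)) + 3651498 = (961 + 2*(-378)) + 3651498 = (961 - 756) + 3651498 = 205 + 3651498 = 3651703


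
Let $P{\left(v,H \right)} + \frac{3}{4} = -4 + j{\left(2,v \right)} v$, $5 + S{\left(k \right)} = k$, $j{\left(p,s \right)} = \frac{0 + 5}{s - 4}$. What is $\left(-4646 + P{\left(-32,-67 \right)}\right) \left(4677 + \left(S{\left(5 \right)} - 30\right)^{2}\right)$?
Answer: $- \frac{310949353}{12} \approx -2.5912 \cdot 10^{7}$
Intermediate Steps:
$j{\left(p,s \right)} = \frac{5}{-4 + s}$
$S{\left(k \right)} = -5 + k$
$P{\left(v,H \right)} = - \frac{19}{4} + \frac{5 v}{-4 + v}$ ($P{\left(v,H \right)} = - \frac{3}{4} + \left(-4 + \frac{5}{-4 + v} v\right) = - \frac{3}{4} + \left(-4 + \frac{5 v}{-4 + v}\right) = - \frac{19}{4} + \frac{5 v}{-4 + v}$)
$\left(-4646 + P{\left(-32,-67 \right)}\right) \left(4677 + \left(S{\left(5 \right)} - 30\right)^{2}\right) = \left(-4646 + \frac{76 - 32}{4 \left(-4 - 32\right)}\right) \left(4677 + \left(\left(-5 + 5\right) - 30\right)^{2}\right) = \left(-4646 + \frac{1}{4} \frac{1}{-36} \cdot 44\right) \left(4677 + \left(0 - 30\right)^{2}\right) = \left(-4646 + \frac{1}{4} \left(- \frac{1}{36}\right) 44\right) \left(4677 + \left(-30\right)^{2}\right) = \left(-4646 - \frac{11}{36}\right) \left(4677 + 900\right) = \left(- \frac{167267}{36}\right) 5577 = - \frac{310949353}{12}$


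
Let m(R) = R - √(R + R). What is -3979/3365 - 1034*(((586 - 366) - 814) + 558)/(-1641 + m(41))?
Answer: -35099988287/1435687345 + 6204*√82/426653 ≈ -24.317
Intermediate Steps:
m(R) = R - √2*√R (m(R) = R - √(2*R) = R - √2*√R)
-3979/3365 - 1034*(((586 - 366) - 814) + 558)/(-1641 + m(41)) = -3979/3365 - 1034*(((586 - 366) - 814) + 558)/(-1641 + (41 - √2*√41)) = -3979*1/3365 - 1034*((220 - 814) + 558)/(-1641 + (41 - √82)) = -3979/3365 - 1034*(-594 + 558)/(-1600 - √82) = -3979/3365 - 1034*(-36/(-1600 - √82)) = -3979/3365 - 1034/(400/9 + √82/36)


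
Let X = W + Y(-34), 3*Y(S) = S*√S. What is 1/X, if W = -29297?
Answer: -263673/7724867185 + 102*I*√34/7724867185 ≈ -3.4133e-5 + 7.6992e-8*I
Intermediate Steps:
Y(S) = S^(3/2)/3 (Y(S) = (S*√S)/3 = S^(3/2)/3)
X = -29297 - 34*I*√34/3 (X = -29297 + (-34)^(3/2)/3 = -29297 + (-34*I*√34)/3 = -29297 - 34*I*√34/3 ≈ -29297.0 - 66.084*I)
1/X = 1/(-29297 - 34*I*√34/3)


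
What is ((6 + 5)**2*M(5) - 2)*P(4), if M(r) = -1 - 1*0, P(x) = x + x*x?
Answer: -2460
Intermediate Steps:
P(x) = x + x**2
M(r) = -1 (M(r) = -1 + 0 = -1)
((6 + 5)**2*M(5) - 2)*P(4) = ((6 + 5)**2*(-1) - 2)*(4*(1 + 4)) = (11**2*(-1) - 2)*(4*5) = (121*(-1) - 2)*20 = (-121 - 2)*20 = -123*20 = -2460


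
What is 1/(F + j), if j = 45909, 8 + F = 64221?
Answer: 1/110122 ≈ 9.0808e-6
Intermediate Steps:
F = 64213 (F = -8 + 64221 = 64213)
1/(F + j) = 1/(64213 + 45909) = 1/110122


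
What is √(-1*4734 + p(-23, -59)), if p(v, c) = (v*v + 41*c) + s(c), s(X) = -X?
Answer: I*√6565 ≈ 81.025*I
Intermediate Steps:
p(v, c) = v² + 40*c (p(v, c) = (v*v + 41*c) - c = (v² + 41*c) - c = v² + 40*c)
√(-1*4734 + p(-23, -59)) = √(-1*4734 + ((-23)² + 40*(-59))) = √(-4734 + (529 - 2360)) = √(-4734 - 1831) = √(-6565) = I*√6565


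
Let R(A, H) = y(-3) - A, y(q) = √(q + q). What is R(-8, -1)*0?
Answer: 0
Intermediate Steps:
y(q) = √2*√q (y(q) = √(2*q) = √2*√q)
R(A, H) = -A + I*√6 (R(A, H) = √2*√(-3) - A = √2*(I*√3) - A = I*√6 - A = -A + I*√6)
R(-8, -1)*0 = (-1*(-8) + I*√6)*0 = (8 + I*√6)*0 = 0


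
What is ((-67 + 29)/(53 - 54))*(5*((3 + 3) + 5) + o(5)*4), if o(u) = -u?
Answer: 1330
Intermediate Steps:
((-67 + 29)/(53 - 54))*(5*((3 + 3) + 5) + o(5)*4) = ((-67 + 29)/(53 - 54))*(5*((3 + 3) + 5) - 1*5*4) = (-38/(-1))*(5*(6 + 5) - 5*4) = (-38*(-1))*(5*11 - 20) = 38*(55 - 20) = 38*35 = 1330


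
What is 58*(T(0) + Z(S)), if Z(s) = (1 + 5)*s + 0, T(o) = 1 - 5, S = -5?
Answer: -1972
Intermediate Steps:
T(o) = -4
Z(s) = 6*s (Z(s) = 6*s + 0 = 6*s)
58*(T(0) + Z(S)) = 58*(-4 + 6*(-5)) = 58*(-4 - 30) = 58*(-34) = -1972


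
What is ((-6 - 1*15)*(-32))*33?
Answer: 22176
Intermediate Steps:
((-6 - 1*15)*(-32))*33 = ((-6 - 15)*(-32))*33 = -21*(-32)*33 = 672*33 = 22176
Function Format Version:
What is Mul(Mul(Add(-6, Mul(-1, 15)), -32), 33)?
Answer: 22176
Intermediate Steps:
Mul(Mul(Add(-6, Mul(-1, 15)), -32), 33) = Mul(Mul(Add(-6, -15), -32), 33) = Mul(Mul(-21, -32), 33) = Mul(672, 33) = 22176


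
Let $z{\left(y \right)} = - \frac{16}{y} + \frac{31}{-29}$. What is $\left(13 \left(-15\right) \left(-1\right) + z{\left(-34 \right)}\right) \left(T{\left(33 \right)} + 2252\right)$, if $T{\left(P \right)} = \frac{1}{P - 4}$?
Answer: $\frac{6259214560}{14297} \approx 4.378 \cdot 10^{5}$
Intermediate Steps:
$T{\left(P \right)} = \frac{1}{-4 + P}$
$z{\left(y \right)} = - \frac{31}{29} - \frac{16}{y}$ ($z{\left(y \right)} = - \frac{16}{y} + 31 \left(- \frac{1}{29}\right) = - \frac{16}{y} - \frac{31}{29} = - \frac{31}{29} - \frac{16}{y}$)
$\left(13 \left(-15\right) \left(-1\right) + z{\left(-34 \right)}\right) \left(T{\left(33 \right)} + 2252\right) = \left(13 \left(-15\right) \left(-1\right) - \left(\frac{31}{29} + \frac{16}{-34}\right)\right) \left(\frac{1}{-4 + 33} + 2252\right) = \left(\left(-195\right) \left(-1\right) - \frac{295}{493}\right) \left(\frac{1}{29} + 2252\right) = \left(195 + \left(- \frac{31}{29} + \frac{8}{17}\right)\right) \left(\frac{1}{29} + 2252\right) = \left(195 - \frac{295}{493}\right) \frac{65309}{29} = \frac{95840}{493} \cdot \frac{65309}{29} = \frac{6259214560}{14297}$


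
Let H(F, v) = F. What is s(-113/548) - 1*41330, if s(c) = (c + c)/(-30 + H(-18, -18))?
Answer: -543572047/13152 ≈ -41330.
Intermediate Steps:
s(c) = -c/24 (s(c) = (c + c)/(-30 - 18) = (2*c)/(-48) = (2*c)*(-1/48) = -c/24)
s(-113/548) - 1*41330 = -(-113)/(24*548) - 1*41330 = -(-113)/(24*548) - 41330 = -1/24*(-113/548) - 41330 = 113/13152 - 41330 = -543572047/13152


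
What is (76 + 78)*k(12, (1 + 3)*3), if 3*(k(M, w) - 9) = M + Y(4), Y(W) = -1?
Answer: 5852/3 ≈ 1950.7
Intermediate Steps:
k(M, w) = 26/3 + M/3 (k(M, w) = 9 + (M - 1)/3 = 9 + (-1 + M)/3 = 9 + (-⅓ + M/3) = 26/3 + M/3)
(76 + 78)*k(12, (1 + 3)*3) = (76 + 78)*(26/3 + (⅓)*12) = 154*(26/3 + 4) = 154*(38/3) = 5852/3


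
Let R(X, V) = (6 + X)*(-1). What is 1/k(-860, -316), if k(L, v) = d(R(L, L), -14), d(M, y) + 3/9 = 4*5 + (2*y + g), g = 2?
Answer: -3/19 ≈ -0.15789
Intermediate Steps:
R(X, V) = -6 - X
d(M, y) = 65/3 + 2*y (d(M, y) = -⅓ + (4*5 + (2*y + 2)) = -⅓ + (20 + (2 + 2*y)) = -⅓ + (22 + 2*y) = 65/3 + 2*y)
k(L, v) = -19/3 (k(L, v) = 65/3 + 2*(-14) = 65/3 - 28 = -19/3)
1/k(-860, -316) = 1/(-19/3) = -3/19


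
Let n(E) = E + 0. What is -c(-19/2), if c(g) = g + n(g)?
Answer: 19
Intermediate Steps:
n(E) = E
c(g) = 2*g (c(g) = g + g = 2*g)
-c(-19/2) = -2*(-19/2) = -2*(-19*1/2) = -2*(-19)/2 = -1*(-19) = 19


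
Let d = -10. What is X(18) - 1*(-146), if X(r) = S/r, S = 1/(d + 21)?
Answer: 28909/198 ≈ 146.01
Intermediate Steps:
S = 1/11 (S = 1/(-10 + 21) = 1/11 ≈ 0.090909)
X(r) = 1/(11*r)
X(18) - 1*(-146) = (1/11)/18 - 1*(-146) = (1/11)*(1/18) + 146 = 1/198 + 146 = 28909/198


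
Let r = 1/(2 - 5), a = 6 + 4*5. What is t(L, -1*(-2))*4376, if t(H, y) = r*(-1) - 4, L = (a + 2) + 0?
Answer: -48136/3 ≈ -16045.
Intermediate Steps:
a = 26 (a = 6 + 20 = 26)
r = -1/3 (r = 1/(-3) = -1/3 ≈ -0.33333)
L = 28 (L = (26 + 2) + 0 = 28 + 0 = 28)
t(H, y) = -11/3 (t(H, y) = -1/3*(-1) - 4 = 1/3 - 4 = -11/3)
t(L, -1*(-2))*4376 = -11/3*4376 = -48136/3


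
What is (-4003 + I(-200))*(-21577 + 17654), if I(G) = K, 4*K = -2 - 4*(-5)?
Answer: 31372231/2 ≈ 1.5686e+7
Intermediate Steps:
K = 9/2 (K = (-2 - 4*(-5))/4 = (-2 + 20)/4 = (¼)*18 = 9/2 ≈ 4.5000)
I(G) = 9/2
(-4003 + I(-200))*(-21577 + 17654) = (-4003 + 9/2)*(-21577 + 17654) = -7997/2*(-3923) = 31372231/2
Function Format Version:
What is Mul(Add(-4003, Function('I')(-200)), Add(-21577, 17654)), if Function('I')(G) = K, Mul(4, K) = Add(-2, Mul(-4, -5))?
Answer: Rational(31372231, 2) ≈ 1.5686e+7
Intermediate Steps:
K = Rational(9, 2) (K = Mul(Rational(1, 4), Add(-2, Mul(-4, -5))) = Mul(Rational(1, 4), Add(-2, 20)) = Mul(Rational(1, 4), 18) = Rational(9, 2) ≈ 4.5000)
Function('I')(G) = Rational(9, 2)
Mul(Add(-4003, Function('I')(-200)), Add(-21577, 17654)) = Mul(Add(-4003, Rational(9, 2)), Add(-21577, 17654)) = Mul(Rational(-7997, 2), -3923) = Rational(31372231, 2)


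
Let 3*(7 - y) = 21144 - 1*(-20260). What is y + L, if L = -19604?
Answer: -100195/3 ≈ -33398.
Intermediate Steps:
y = -41383/3 (y = 7 - (21144 - 1*(-20260))/3 = 7 - (21144 + 20260)/3 = 7 - ⅓*41404 = 7 - 41404/3 = -41383/3 ≈ -13794.)
y + L = -41383/3 - 19604 = -100195/3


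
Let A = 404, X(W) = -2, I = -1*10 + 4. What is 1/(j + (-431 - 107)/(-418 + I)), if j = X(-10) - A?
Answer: -212/85803 ≈ -0.0024708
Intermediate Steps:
I = -6 (I = -10 + 4 = -6)
j = -406 (j = -2 - 1*404 = -2 - 404 = -406)
1/(j + (-431 - 107)/(-418 + I)) = 1/(-406 + (-431 - 107)/(-418 - 6)) = 1/(-406 - 538/(-424)) = 1/(-406 - 538*(-1/424)) = 1/(-406 + 269/212) = 1/(-85803/212) = -212/85803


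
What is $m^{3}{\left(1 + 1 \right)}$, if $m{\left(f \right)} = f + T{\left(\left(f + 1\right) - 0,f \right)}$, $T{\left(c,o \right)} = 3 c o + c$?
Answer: $12167$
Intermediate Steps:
$T{\left(c,o \right)} = c + 3 c o$ ($T{\left(c,o \right)} = 3 c o + c = c + 3 c o$)
$m{\left(f \right)} = f + \left(1 + f\right) \left(1 + 3 f\right)$ ($m{\left(f \right)} = f + \left(\left(f + 1\right) - 0\right) \left(1 + 3 f\right) = f + \left(\left(1 + f\right) + 0\right) \left(1 + 3 f\right) = f + \left(1 + f\right) \left(1 + 3 f\right)$)
$m^{3}{\left(1 + 1 \right)} = \left(\left(1 + 1\right) + \left(1 + \left(1 + 1\right)\right) \left(1 + 3 \left(1 + 1\right)\right)\right)^{3} = \left(2 + \left(1 + 2\right) \left(1 + 3 \cdot 2\right)\right)^{3} = \left(2 + 3 \left(1 + 6\right)\right)^{3} = \left(2 + 3 \cdot 7\right)^{3} = \left(2 + 21\right)^{3} = 23^{3} = 12167$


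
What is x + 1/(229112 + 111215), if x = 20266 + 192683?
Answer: 72472294324/340327 ≈ 2.1295e+5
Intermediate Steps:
x = 212949
x + 1/(229112 + 111215) = 212949 + 1/(229112 + 111215) = 212949 + 1/340327 = 72472294324/340327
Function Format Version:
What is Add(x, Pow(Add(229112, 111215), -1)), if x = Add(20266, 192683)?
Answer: Rational(72472294324, 340327) ≈ 2.1295e+5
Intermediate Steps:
x = 212949
Add(x, Pow(Add(229112, 111215), -1)) = Add(212949, Pow(Add(229112, 111215), -1)) = Add(212949, Pow(340327, -1)) = Add(212949, Rational(1, 340327)) = Rational(72472294324, 340327)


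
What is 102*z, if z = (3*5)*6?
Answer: 9180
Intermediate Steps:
z = 90 (z = 15*6 = 90)
102*z = 102*90 = 9180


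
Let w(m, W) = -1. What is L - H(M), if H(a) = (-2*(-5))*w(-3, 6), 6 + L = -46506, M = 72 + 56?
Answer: -46502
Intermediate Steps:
M = 128
L = -46512 (L = -6 - 46506 = -46512)
H(a) = -10 (H(a) = -2*(-5)*(-1) = 10*(-1) = -10)
L - H(M) = -46512 - 1*(-10) = -46512 + 10 = -46502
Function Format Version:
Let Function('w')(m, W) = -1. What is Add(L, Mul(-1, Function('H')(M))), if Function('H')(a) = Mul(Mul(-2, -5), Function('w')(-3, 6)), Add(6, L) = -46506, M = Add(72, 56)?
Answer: -46502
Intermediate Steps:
M = 128
L = -46512 (L = Add(-6, -46506) = -46512)
Function('H')(a) = -10 (Function('H')(a) = Mul(Mul(-2, -5), -1) = Mul(10, -1) = -10)
Add(L, Mul(-1, Function('H')(M))) = Add(-46512, Mul(-1, -10)) = Add(-46512, 10) = -46502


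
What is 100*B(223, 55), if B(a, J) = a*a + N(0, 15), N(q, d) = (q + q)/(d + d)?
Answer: 4972900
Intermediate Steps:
N(q, d) = q/d (N(q, d) = (2*q)/((2*d)) = (2*q)*(1/(2*d)) = q/d)
B(a, J) = a² (B(a, J) = a*a + 0/15 = a² + 0*(1/15) = a² + 0 = a²)
100*B(223, 55) = 100*223² = 100*49729 = 4972900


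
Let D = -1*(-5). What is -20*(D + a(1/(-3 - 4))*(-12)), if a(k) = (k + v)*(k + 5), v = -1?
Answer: -70180/49 ≈ -1432.2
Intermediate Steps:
a(k) = (-1 + k)*(5 + k) (a(k) = (k - 1)*(k + 5) = (-1 + k)*(5 + k))
D = 5
-20*(D + a(1/(-3 - 4))*(-12)) = -20*(5 + (-5 + (1/(-3 - 4))² + 4/(-3 - 4))*(-12)) = -20*(5 + (-5 + (1/(-7))² + 4/(-7))*(-12)) = -20*(5 + (-5 + (-⅐)² + 4*(-⅐))*(-12)) = -20*(5 + (-5 + 1/49 - 4/7)*(-12)) = -20*(5 - 272/49*(-12)) = -20*(5 + 3264/49) = -20*3509/49 = -70180/49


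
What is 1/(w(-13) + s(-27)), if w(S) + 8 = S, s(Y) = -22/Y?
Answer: -27/545 ≈ -0.049541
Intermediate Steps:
w(S) = -8 + S
1/(w(-13) + s(-27)) = 1/((-8 - 13) - 22/(-27)) = 1/(-21 - 22*(-1/27)) = 1/(-21 + 22/27) = 1/(-545/27) = -27/545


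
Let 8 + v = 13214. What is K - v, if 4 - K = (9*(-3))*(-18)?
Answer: -13688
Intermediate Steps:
v = 13206 (v = -8 + 13214 = 13206)
K = -482 (K = 4 - 9*(-3)*(-18) = 4 - (-27)*(-18) = 4 - 1*486 = 4 - 486 = -482)
K - v = -482 - 1*13206 = -482 - 13206 = -13688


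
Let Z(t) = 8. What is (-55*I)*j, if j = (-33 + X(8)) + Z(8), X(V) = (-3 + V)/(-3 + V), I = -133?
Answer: -175560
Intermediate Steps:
X(V) = 1
j = -24 (j = (-33 + 1) + 8 = -32 + 8 = -24)
(-55*I)*j = -55*(-133)*(-24) = 7315*(-24) = -175560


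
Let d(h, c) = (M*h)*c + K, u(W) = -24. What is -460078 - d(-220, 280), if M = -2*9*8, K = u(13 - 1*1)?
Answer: -9330454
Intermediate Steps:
K = -24
M = -144 (M = -18*8 = -144)
d(h, c) = -24 - 144*c*h (d(h, c) = (-144*h)*c - 24 = -144*c*h - 24 = -24 - 144*c*h)
-460078 - d(-220, 280) = -460078 - (-24 - 144*280*(-220)) = -460078 - (-24 + 8870400) = -460078 - 1*8870376 = -460078 - 8870376 = -9330454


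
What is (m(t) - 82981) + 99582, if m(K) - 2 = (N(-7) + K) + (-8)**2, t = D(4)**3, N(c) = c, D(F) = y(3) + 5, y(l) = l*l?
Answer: 19404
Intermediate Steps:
y(l) = l**2
D(F) = 14 (D(F) = 3**2 + 5 = 9 + 5 = 14)
t = 2744 (t = 14**3 = 2744)
m(K) = 59 + K (m(K) = 2 + ((-7 + K) + (-8)**2) = 2 + ((-7 + K) + 64) = 2 + (57 + K) = 59 + K)
(m(t) - 82981) + 99582 = ((59 + 2744) - 82981) + 99582 = (2803 - 82981) + 99582 = -80178 + 99582 = 19404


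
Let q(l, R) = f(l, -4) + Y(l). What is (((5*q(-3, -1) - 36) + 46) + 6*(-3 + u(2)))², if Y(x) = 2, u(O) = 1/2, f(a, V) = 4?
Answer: 625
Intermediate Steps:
u(O) = ½
q(l, R) = 6 (q(l, R) = 4 + 2 = 6)
(((5*q(-3, -1) - 36) + 46) + 6*(-3 + u(2)))² = (((5*6 - 36) + 46) + 6*(-3 + ½))² = (((30 - 36) + 46) + 6*(-5/2))² = ((-6 + 46) - 15)² = (40 - 15)² = 25² = 625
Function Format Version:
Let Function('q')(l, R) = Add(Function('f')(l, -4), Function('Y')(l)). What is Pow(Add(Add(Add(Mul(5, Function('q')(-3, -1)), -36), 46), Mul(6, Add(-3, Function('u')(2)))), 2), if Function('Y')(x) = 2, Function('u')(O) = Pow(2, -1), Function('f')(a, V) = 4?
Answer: 625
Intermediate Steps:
Function('u')(O) = Rational(1, 2)
Function('q')(l, R) = 6 (Function('q')(l, R) = Add(4, 2) = 6)
Pow(Add(Add(Add(Mul(5, Function('q')(-3, -1)), -36), 46), Mul(6, Add(-3, Function('u')(2)))), 2) = Pow(Add(Add(Add(Mul(5, 6), -36), 46), Mul(6, Add(-3, Rational(1, 2)))), 2) = Pow(Add(Add(Add(30, -36), 46), Mul(6, Rational(-5, 2))), 2) = Pow(Add(Add(-6, 46), -15), 2) = Pow(Add(40, -15), 2) = Pow(25, 2) = 625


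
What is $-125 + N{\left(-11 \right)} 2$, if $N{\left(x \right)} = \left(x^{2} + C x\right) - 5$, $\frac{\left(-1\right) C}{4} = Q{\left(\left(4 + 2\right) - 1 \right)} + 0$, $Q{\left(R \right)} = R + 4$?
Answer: $899$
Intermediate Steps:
$Q{\left(R \right)} = 4 + R$
$C = -36$ ($C = - 4 \left(\left(4 + \left(\left(4 + 2\right) - 1\right)\right) + 0\right) = - 4 \left(\left(4 + \left(6 - 1\right)\right) + 0\right) = - 4 \left(\left(4 + 5\right) + 0\right) = - 4 \left(9 + 0\right) = \left(-4\right) 9 = -36$)
$N{\left(x \right)} = -5 + x^{2} - 36 x$ ($N{\left(x \right)} = \left(x^{2} - 36 x\right) - 5 = -5 + x^{2} - 36 x$)
$-125 + N{\left(-11 \right)} 2 = -125 + \left(-5 + \left(-11\right)^{2} - -396\right) 2 = -125 + \left(-5 + 121 + 396\right) 2 = -125 + 512 \cdot 2 = -125 + 1024 = 899$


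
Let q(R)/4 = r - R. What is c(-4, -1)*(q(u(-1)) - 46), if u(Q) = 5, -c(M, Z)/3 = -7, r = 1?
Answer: -1302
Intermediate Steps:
c(M, Z) = 21 (c(M, Z) = -3*(-7) = 21)
q(R) = 4 - 4*R (q(R) = 4*(1 - R) = 4 - 4*R)
c(-4, -1)*(q(u(-1)) - 46) = 21*((4 - 4*5) - 46) = 21*((4 - 20) - 46) = 21*(-16 - 46) = 21*(-62) = -1302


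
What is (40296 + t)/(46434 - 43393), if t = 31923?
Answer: 72219/3041 ≈ 23.748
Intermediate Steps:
(40296 + t)/(46434 - 43393) = (40296 + 31923)/(46434 - 43393) = 72219/3041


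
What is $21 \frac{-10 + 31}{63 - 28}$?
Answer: $\frac{63}{5} \approx 12.6$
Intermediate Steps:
$21 \frac{-10 + 31}{63 - 28} = 21 \cdot \frac{21}{35} = 21 \cdot 21 \cdot \frac{1}{35} = 21 \cdot \frac{3}{5} = \frac{63}{5}$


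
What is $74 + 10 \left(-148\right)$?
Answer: $-1406$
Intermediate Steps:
$74 + 10 \left(-148\right) = 74 - 1480 = -1406$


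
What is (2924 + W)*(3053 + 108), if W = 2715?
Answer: 17824879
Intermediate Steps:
(2924 + W)*(3053 + 108) = (2924 + 2715)*(3053 + 108) = 5639*3161 = 17824879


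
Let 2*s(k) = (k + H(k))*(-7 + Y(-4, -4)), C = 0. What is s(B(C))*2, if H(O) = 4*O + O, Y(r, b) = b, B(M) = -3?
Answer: 198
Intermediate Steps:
H(O) = 5*O
s(k) = -33*k (s(k) = ((k + 5*k)*(-7 - 4))/2 = ((6*k)*(-11))/2 = (-66*k)/2 = -33*k)
s(B(C))*2 = -33*(-3)*2 = 99*2 = 198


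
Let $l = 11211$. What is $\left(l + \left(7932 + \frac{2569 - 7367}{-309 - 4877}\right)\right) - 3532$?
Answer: $\frac{40481722}{2593} \approx 15612.0$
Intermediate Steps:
$\left(l + \left(7932 + \frac{2569 - 7367}{-309 - 4877}\right)\right) - 3532 = \left(11211 + \left(7932 + \frac{2569 - 7367}{-309 - 4877}\right)\right) - 3532 = \left(11211 + \left(7932 - \frac{4798}{-5186}\right)\right) - 3532 = \left(11211 + \left(7932 - - \frac{2399}{2593}\right)\right) - 3532 = \left(11211 + \left(7932 + \frac{2399}{2593}\right)\right) - 3532 = \left(11211 + \frac{20570075}{2593}\right) - 3532 = \frac{49640198}{2593} - 3532 = \frac{40481722}{2593}$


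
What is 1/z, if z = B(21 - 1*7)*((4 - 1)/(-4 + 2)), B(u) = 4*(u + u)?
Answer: -1/168 ≈ -0.0059524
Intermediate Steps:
B(u) = 8*u (B(u) = 4*(2*u) = 8*u)
z = -168 (z = (8*(21 - 1*7))*((4 - 1)/(-4 + 2)) = (8*(21 - 7))*(3/(-2)) = (8*14)*(3*(-½)) = 112*(-3/2) = -168)
1/z = 1/(-168) = -1/168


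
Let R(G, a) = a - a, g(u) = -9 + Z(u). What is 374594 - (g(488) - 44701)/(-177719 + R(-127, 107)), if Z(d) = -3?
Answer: 66572426373/177719 ≈ 3.7459e+5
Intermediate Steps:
g(u) = -12 (g(u) = -9 - 3 = -12)
R(G, a) = 0
374594 - (g(488) - 44701)/(-177719 + R(-127, 107)) = 374594 - (-12 - 44701)/(-177719 + 0) = 374594 - (-44713)/(-177719) = 374594 - (-44713)*(-1)/177719 = 374594 - 1*44713/177719 = 374594 - 44713/177719 = 66572426373/177719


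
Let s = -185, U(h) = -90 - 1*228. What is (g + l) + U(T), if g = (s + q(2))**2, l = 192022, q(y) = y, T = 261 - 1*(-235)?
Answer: 225193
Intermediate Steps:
T = 496 (T = 261 + 235 = 496)
U(h) = -318 (U(h) = -90 - 228 = -318)
g = 33489 (g = (-185 + 2)**2 = (-183)**2 = 33489)
(g + l) + U(T) = (33489 + 192022) - 318 = 225511 - 318 = 225193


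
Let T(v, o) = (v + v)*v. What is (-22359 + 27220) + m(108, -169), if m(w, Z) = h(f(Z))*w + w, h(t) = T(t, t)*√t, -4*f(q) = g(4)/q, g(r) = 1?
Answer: 7379819695/1485172 ≈ 4969.0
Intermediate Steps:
T(v, o) = 2*v² (T(v, o) = (2*v)*v = 2*v²)
f(q) = -1/(4*q)
h(t) = 2*t^(5/2) (h(t) = (2*t²)*√t = 2*t^(5/2))
m(w, Z) = w + w*(-1/Z)^(5/2)/16 (m(w, Z) = (2*(-1/(4*Z))^(5/2))*w + w = (2*((-1/Z)^(5/2)/32))*w + w = ((-1/Z)^(5/2)/16)*w + w = w*(-1/Z)^(5/2)/16 + w = w + w*(-1/Z)^(5/2)/16)
(-22359 + 27220) + m(108, -169) = (-22359 + 27220) + (108 + (1/16)*108*√(-1/(-169))/(-169)²) = 4861 + (108 + (1/16)*108*(1/28561)*√(-1*(-1/169))) = 4861 + (108 + (1/16)*108*(1/28561)*√(1/169)) = 4861 + (108 + (1/16)*108*(1/28561)*(1/13)) = 4861 + (108 + 27/1485172) = 4861 + 160398603/1485172 = 7379819695/1485172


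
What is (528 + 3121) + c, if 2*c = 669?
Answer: 7967/2 ≈ 3983.5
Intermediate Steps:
c = 669/2 (c = (1/2)*669 = 669/2 ≈ 334.50)
(528 + 3121) + c = (528 + 3121) + 669/2 = 3649 + 669/2 = 7967/2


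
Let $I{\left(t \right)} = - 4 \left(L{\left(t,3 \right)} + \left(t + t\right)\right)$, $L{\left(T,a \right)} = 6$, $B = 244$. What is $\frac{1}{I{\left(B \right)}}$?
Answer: $- \frac{1}{1976} \approx -0.00050607$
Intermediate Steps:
$I{\left(t \right)} = -24 - 8 t$ ($I{\left(t \right)} = - 4 \left(6 + \left(t + t\right)\right) = - 4 \left(6 + 2 t\right) = -24 - 8 t$)
$\frac{1}{I{\left(B \right)}} = \frac{1}{-24 - 1952} = \frac{1}{-1976} = - \frac{1}{1976}$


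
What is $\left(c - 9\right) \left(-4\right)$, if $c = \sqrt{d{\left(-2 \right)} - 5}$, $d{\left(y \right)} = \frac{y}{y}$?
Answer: $36 - 8 i \approx 36.0 - 8.0 i$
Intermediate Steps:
$d{\left(y \right)} = 1$
$c = 2 i$ ($c = \sqrt{1 - 5} = \sqrt{-4} = 2 i \approx 2.0 i$)
$\left(c - 9\right) \left(-4\right) = \left(2 i - 9\right) \left(-4\right) = \left(-9 + 2 i\right) \left(-4\right) = 36 - 8 i$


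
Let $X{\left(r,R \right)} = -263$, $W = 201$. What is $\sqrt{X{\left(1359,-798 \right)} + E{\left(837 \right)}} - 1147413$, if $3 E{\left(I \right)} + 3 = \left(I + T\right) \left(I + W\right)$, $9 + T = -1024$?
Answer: $-1147413 + 4 i \sqrt{4255} \approx -1.1474 \cdot 10^{6} + 260.92 i$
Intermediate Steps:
$T = -1033$ ($T = -9 - 1024 = -1033$)
$E{\left(I \right)} = -1 + \frac{\left(-1033 + I\right) \left(201 + I\right)}{3}$ ($E{\left(I \right)} = -1 + \frac{\left(I - 1033\right) \left(I + 201\right)}{3} = -1 + \frac{\left(-1033 + I\right) \left(201 + I\right)}{3}$)
$\sqrt{X{\left(1359,-798 \right)} + E{\left(837 \right)}} - 1147413 = \sqrt{-263 - \left(301340 - 233523\right)} - 1147413 = \sqrt{-263 - 67817} - 1147413 = \sqrt{-68080} - 1147413 = 4 i \sqrt{4255} - 1147413 = -1147413 + 4 i \sqrt{4255}$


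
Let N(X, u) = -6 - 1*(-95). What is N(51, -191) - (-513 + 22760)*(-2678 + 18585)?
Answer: -353882940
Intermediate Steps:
N(X, u) = 89 (N(X, u) = -6 + 95 = 89)
N(51, -191) - (-513 + 22760)*(-2678 + 18585) = 89 - (-513 + 22760)*(-2678 + 18585) = 89 - 22247*15907 = 89 - 1*353883029 = 89 - 353883029 = -353882940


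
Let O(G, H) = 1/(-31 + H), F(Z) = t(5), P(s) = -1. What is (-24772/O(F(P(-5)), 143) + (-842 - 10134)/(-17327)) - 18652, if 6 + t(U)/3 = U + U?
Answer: -48396309956/17327 ≈ -2.7931e+6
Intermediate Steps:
t(U) = -18 + 6*U (t(U) = -18 + 3*(U + U) = -18 + 3*(2*U) = -18 + 6*U)
F(Z) = 12 (F(Z) = -18 + 6*5 = -18 + 30 = 12)
(-24772/O(F(P(-5)), 143) + (-842 - 10134)/(-17327)) - 18652 = (-24772/(1/(-31 + 143)) + (-842 - 10134)/(-17327)) - 18652 = (-24772/(1/112) - 10976*(-1/17327)) - 18652 = (-24772/1/112 + 10976/17327) - 18652 = (-24772*112 + 10976/17327) - 18652 = (-2774464 + 10976/17327) - 18652 = -48073126752/17327 - 18652 = -48396309956/17327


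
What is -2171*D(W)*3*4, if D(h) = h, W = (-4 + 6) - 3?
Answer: 26052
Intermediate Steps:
W = -1 (W = 2 - 3 = -1)
-2171*D(W)*3*4 = -2171*(-1*3)*4 = -(-6513)*4 = -2171*(-12) = 26052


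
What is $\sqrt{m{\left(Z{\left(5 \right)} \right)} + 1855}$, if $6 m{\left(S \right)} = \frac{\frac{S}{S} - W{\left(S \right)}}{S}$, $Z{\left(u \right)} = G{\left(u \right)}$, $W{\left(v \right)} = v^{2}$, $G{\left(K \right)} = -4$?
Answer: $\frac{\sqrt{29690}}{4} \approx 43.077$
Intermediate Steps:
$Z{\left(u \right)} = -4$
$m{\left(S \right)} = \frac{1 - S^{2}}{6 S}$ ($m{\left(S \right)} = \frac{\left(\frac{S}{S} - S^{2}\right) \frac{1}{S}}{6} = \frac{\left(1 - S^{2}\right) \frac{1}{S}}{6} = \frac{\frac{1}{S} \left(1 - S^{2}\right)}{6} = \frac{1 - S^{2}}{6 S}$)
$\sqrt{m{\left(Z{\left(5 \right)} \right)} + 1855} = \sqrt{\frac{1 - \left(-4\right)^{2}}{6 \left(-4\right)} + 1855} = \sqrt{\frac{1}{6} \left(- \frac{1}{4}\right) \left(1 - 16\right) + 1855} = \sqrt{\frac{1}{6} \left(- \frac{1}{4}\right) \left(-15\right) + 1855} = \sqrt{\frac{5}{8} + 1855} = \sqrt{\frac{14845}{8}} = \frac{\sqrt{29690}}{4}$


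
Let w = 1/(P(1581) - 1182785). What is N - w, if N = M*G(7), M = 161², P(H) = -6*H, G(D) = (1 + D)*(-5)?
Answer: -1236194263639/1192271 ≈ -1.0368e+6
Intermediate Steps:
G(D) = -5 - 5*D
M = 25921
N = -1036840 (N = 25921*(-5 - 5*7) = 25921*(-5 - 35) = 25921*(-40) = -1036840)
w = -1/1192271 (w = 1/(-6*1581 - 1182785) = 1/(-9486 - 1182785) = 1/(-1192271) = -1/1192271 ≈ -8.3874e-7)
N - w = -1036840 - 1*(-1/1192271) = -1036840 + 1/1192271 = -1236194263639/1192271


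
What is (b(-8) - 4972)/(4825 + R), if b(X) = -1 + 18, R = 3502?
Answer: -4955/8327 ≈ -0.59505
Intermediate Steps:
b(X) = 17
(b(-8) - 4972)/(4825 + R) = (17 - 4972)/(4825 + 3502) = -4955/8327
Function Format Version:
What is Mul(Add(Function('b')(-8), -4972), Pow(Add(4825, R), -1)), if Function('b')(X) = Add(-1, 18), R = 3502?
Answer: Rational(-4955, 8327) ≈ -0.59505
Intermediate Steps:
Function('b')(X) = 17
Mul(Add(Function('b')(-8), -4972), Pow(Add(4825, R), -1)) = Mul(Add(17, -4972), Pow(Add(4825, 3502), -1)) = Mul(-4955, Pow(8327, -1)) = Mul(-4955, Rational(1, 8327)) = Rational(-4955, 8327)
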